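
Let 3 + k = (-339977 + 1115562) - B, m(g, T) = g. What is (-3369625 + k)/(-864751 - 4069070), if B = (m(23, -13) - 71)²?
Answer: 865449/1644607 ≈ 0.52623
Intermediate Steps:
B = 2304 (B = (23 - 71)² = (-48)² = 2304)
k = 773278 (k = -3 + ((-339977 + 1115562) - 1*2304) = -3 + (775585 - 2304) = -3 + 773281 = 773278)
(-3369625 + k)/(-864751 - 4069070) = (-3369625 + 773278)/(-864751 - 4069070) = -2596347/(-4933821) = -2596347*(-1/4933821) = 865449/1644607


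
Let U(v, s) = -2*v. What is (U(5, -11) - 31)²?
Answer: 1681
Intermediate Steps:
(U(5, -11) - 31)² = (-2*5 - 31)² = (-10 - 31)² = (-41)² = 1681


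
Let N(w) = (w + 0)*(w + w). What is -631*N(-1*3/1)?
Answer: -11358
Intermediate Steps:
N(w) = 2*w**2 (N(w) = w*(2*w) = 2*w**2)
-631*N(-1*3/1) = -1262*(-1*3/1)**2 = -1262*(-3*1)**2 = -1262*(-3)**2 = -1262*9 = -631*18 = -11358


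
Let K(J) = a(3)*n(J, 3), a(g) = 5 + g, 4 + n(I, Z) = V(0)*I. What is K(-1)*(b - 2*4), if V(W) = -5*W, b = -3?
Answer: 352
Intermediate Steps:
n(I, Z) = -4 (n(I, Z) = -4 + (-5*0)*I = -4 + 0*I = -4 + 0 = -4)
K(J) = -32 (K(J) = (5 + 3)*(-4) = 8*(-4) = -32)
K(-1)*(b - 2*4) = -32*(-3 - 2*4) = -32*(-3 - 8) = -32*(-11) = 352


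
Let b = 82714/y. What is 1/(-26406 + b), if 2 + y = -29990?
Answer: -14996/396025733 ≈ -3.7866e-5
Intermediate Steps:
y = -29992 (y = -2 - 29990 = -29992)
b = -41357/14996 (b = 82714/(-29992) = 82714*(-1/29992) = -41357/14996 ≈ -2.7579)
1/(-26406 + b) = 1/(-26406 - 41357/14996) = 1/(-396025733/14996) = -14996/396025733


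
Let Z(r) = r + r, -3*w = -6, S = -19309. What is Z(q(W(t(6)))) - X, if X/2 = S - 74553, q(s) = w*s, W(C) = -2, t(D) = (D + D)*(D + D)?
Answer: 187716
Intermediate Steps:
w = 2 (w = -⅓*(-6) = 2)
t(D) = 4*D² (t(D) = (2*D)*(2*D) = 4*D²)
q(s) = 2*s
X = -187724 (X = 2*(-19309 - 74553) = 2*(-93862) = -187724)
Z(r) = 2*r
Z(q(W(t(6)))) - X = 2*(2*(-2)) - 1*(-187724) = 2*(-4) + 187724 = -8 + 187724 = 187716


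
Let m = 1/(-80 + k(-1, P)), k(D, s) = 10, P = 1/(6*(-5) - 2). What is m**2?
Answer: 1/4900 ≈ 0.00020408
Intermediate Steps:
P = -1/32 (P = 1/(-30 - 2) = 1/(-32) = -1/32 ≈ -0.031250)
m = -1/70 (m = 1/(-80 + 10) = 1/(-70) = -1/70 ≈ -0.014286)
m**2 = (-1/70)**2 = 1/4900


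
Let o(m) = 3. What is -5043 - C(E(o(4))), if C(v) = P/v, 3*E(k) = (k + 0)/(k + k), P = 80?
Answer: -5523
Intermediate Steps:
E(k) = 1/6 (E(k) = ((k + 0)/(k + k))/3 = (k/((2*k)))/3 = (k*(1/(2*k)))/3 = (1/3)*(1/2) = 1/6)
C(v) = 80/v
-5043 - C(E(o(4))) = -5043 - 80/1/6 = -5043 - 80*6 = -5043 - 1*480 = -5043 - 480 = -5523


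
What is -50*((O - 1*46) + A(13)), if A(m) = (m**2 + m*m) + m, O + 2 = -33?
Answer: -13500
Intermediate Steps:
O = -35 (O = -2 - 33 = -35)
A(m) = m + 2*m**2 (A(m) = (m**2 + m**2) + m = 2*m**2 + m = m + 2*m**2)
-50*((O - 1*46) + A(13)) = -50*((-35 - 1*46) + 13*(1 + 2*13)) = -50*((-35 - 46) + 13*(1 + 26)) = -50*(-81 + 13*27) = -50*(-81 + 351) = -50*270 = -13500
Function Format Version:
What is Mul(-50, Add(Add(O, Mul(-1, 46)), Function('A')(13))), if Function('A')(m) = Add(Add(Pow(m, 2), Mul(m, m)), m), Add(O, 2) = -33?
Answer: -13500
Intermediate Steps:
O = -35 (O = Add(-2, -33) = -35)
Function('A')(m) = Add(m, Mul(2, Pow(m, 2))) (Function('A')(m) = Add(Add(Pow(m, 2), Pow(m, 2)), m) = Add(Mul(2, Pow(m, 2)), m) = Add(m, Mul(2, Pow(m, 2))))
Mul(-50, Add(Add(O, Mul(-1, 46)), Function('A')(13))) = Mul(-50, Add(Add(-35, Mul(-1, 46)), Mul(13, Add(1, Mul(2, 13))))) = Mul(-50, Add(Add(-35, -46), Mul(13, Add(1, 26)))) = Mul(-50, Add(-81, Mul(13, 27))) = Mul(-50, Add(-81, 351)) = Mul(-50, 270) = -13500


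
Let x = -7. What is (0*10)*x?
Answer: 0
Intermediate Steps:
(0*10)*x = (0*10)*(-7) = 0*(-7) = 0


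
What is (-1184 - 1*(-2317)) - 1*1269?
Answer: -136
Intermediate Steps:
(-1184 - 1*(-2317)) - 1*1269 = (-1184 + 2317) - 1269 = 1133 - 1269 = -136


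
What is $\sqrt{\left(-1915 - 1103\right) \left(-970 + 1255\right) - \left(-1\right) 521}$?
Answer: $i \sqrt{859609} \approx 927.15 i$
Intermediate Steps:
$\sqrt{\left(-1915 - 1103\right) \left(-970 + 1255\right) - \left(-1\right) 521} = \sqrt{\left(-3018\right) 285 - -521} = \sqrt{-860130 + 521} = \sqrt{-859609} = i \sqrt{859609}$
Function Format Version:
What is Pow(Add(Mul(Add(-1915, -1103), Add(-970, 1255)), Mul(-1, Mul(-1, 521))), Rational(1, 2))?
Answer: Mul(I, Pow(859609, Rational(1, 2))) ≈ Mul(927.15, I)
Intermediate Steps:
Pow(Add(Mul(Add(-1915, -1103), Add(-970, 1255)), Mul(-1, Mul(-1, 521))), Rational(1, 2)) = Pow(Add(Mul(-3018, 285), Mul(-1, -521)), Rational(1, 2)) = Pow(Add(-860130, 521), Rational(1, 2)) = Pow(-859609, Rational(1, 2)) = Mul(I, Pow(859609, Rational(1, 2)))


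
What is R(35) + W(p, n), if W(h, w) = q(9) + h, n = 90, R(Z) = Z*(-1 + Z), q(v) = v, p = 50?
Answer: 1249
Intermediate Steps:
W(h, w) = 9 + h
R(35) + W(p, n) = 35*(-1 + 35) + (9 + 50) = 35*34 + 59 = 1190 + 59 = 1249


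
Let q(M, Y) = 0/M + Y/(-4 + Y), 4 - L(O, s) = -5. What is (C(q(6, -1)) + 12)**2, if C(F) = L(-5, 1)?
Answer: 441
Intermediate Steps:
L(O, s) = 9 (L(O, s) = 4 - 1*(-5) = 4 + 5 = 9)
q(M, Y) = Y/(-4 + Y) (q(M, Y) = 0 + Y/(-4 + Y) = Y/(-4 + Y))
C(F) = 9
(C(q(6, -1)) + 12)**2 = (9 + 12)**2 = 21**2 = 441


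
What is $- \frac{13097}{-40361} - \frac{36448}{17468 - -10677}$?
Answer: $- \frac{1102462663}{1135960345} \approx -0.97051$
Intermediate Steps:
$- \frac{13097}{-40361} - \frac{36448}{17468 - -10677} = \left(-13097\right) \left(- \frac{1}{40361}\right) - \frac{36448}{17468 + 10677} = \frac{13097}{40361} - \frac{36448}{28145} = - \frac{1102462663}{1135960345}$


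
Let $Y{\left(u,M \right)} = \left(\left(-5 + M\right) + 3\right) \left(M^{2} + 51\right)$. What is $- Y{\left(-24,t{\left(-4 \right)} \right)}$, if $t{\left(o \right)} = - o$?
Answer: $-134$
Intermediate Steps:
$Y{\left(u,M \right)} = \left(-2 + M\right) \left(51 + M^{2}\right)$
$- Y{\left(-24,t{\left(-4 \right)} \right)} = - (-102 + \left(\left(-1\right) \left(-4\right)\right)^{3} - 2 \left(\left(-1\right) \left(-4\right)\right)^{2} + 51 \left(\left(-1\right) \left(-4\right)\right)) = - (-102 + 4^{3} - 2 \cdot 4^{2} + 51 \cdot 4) = - (-102 + 64 - 32 + 204) = \left(-1\right) 134 = -134$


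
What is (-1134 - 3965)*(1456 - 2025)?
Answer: 2901331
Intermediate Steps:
(-1134 - 3965)*(1456 - 2025) = -5099*(-569) = 2901331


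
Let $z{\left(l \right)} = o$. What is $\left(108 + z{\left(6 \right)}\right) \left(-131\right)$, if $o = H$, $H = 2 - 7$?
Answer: $-13493$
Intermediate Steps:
$H = -5$ ($H = 2 - 7 = -5$)
$o = -5$
$z{\left(l \right)} = -5$
$\left(108 + z{\left(6 \right)}\right) \left(-131\right) = \left(108 - 5\right) \left(-131\right) = 103 \left(-131\right) = -13493$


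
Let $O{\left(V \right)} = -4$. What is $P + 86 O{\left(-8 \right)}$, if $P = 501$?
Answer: $157$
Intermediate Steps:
$P + 86 O{\left(-8 \right)} = 501 + 86 \left(-4\right) = 501 - 344 = 157$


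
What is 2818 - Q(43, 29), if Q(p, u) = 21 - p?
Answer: 2840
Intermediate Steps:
2818 - Q(43, 29) = 2818 - (21 - 1*43) = 2818 - (21 - 43) = 2818 - 1*(-22) = 2818 + 22 = 2840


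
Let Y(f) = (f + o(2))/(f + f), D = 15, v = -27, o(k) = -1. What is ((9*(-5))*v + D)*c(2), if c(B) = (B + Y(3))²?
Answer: 20090/3 ≈ 6696.7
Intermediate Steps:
Y(f) = (-1 + f)/(2*f) (Y(f) = (f - 1)/(f + f) = (-1 + f)/((2*f)) = (-1 + f)*(1/(2*f)) = (-1 + f)/(2*f))
c(B) = (⅓ + B)² (c(B) = (B + (½)*(-1 + 3)/3)² = (B + (½)*(⅓)*2)² = (B + ⅓)² = (⅓ + B)²)
((9*(-5))*v + D)*c(2) = ((9*(-5))*(-27) + 15)*((1 + 3*2)²/9) = (-45*(-27) + 15)*((1 + 6)²/9) = (1215 + 15)*((⅑)*7²) = 1230*((⅑)*49) = 1230*(49/9) = 20090/3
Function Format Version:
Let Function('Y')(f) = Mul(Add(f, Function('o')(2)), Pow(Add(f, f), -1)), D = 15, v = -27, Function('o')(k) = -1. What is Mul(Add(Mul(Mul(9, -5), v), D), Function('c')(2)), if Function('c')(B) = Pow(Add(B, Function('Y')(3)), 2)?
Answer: Rational(20090, 3) ≈ 6696.7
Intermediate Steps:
Function('Y')(f) = Mul(Rational(1, 2), Pow(f, -1), Add(-1, f)) (Function('Y')(f) = Mul(Add(f, -1), Pow(Add(f, f), -1)) = Mul(Add(-1, f), Pow(Mul(2, f), -1)) = Mul(Add(-1, f), Mul(Rational(1, 2), Pow(f, -1))) = Mul(Rational(1, 2), Pow(f, -1), Add(-1, f)))
Function('c')(B) = Pow(Add(Rational(1, 3), B), 2) (Function('c')(B) = Pow(Add(B, Mul(Rational(1, 2), Pow(3, -1), Add(-1, 3))), 2) = Pow(Add(B, Mul(Rational(1, 2), Rational(1, 3), 2)), 2) = Pow(Add(B, Rational(1, 3)), 2) = Pow(Add(Rational(1, 3), B), 2))
Mul(Add(Mul(Mul(9, -5), v), D), Function('c')(2)) = Mul(Add(Mul(Mul(9, -5), -27), 15), Mul(Rational(1, 9), Pow(Add(1, Mul(3, 2)), 2))) = Mul(Add(Mul(-45, -27), 15), Mul(Rational(1, 9), Pow(Add(1, 6), 2))) = Mul(Add(1215, 15), Mul(Rational(1, 9), Pow(7, 2))) = Mul(1230, Mul(Rational(1, 9), 49)) = Mul(1230, Rational(49, 9)) = Rational(20090, 3)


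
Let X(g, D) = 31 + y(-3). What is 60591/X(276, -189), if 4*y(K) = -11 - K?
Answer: 60591/29 ≈ 2089.3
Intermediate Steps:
y(K) = -11/4 - K/4 (y(K) = (-11 - K)/4 = -11/4 - K/4)
X(g, D) = 29 (X(g, D) = 31 + (-11/4 - ¼*(-3)) = 31 + (-11/4 + ¾) = 31 - 2 = 29)
60591/X(276, -189) = 60591/29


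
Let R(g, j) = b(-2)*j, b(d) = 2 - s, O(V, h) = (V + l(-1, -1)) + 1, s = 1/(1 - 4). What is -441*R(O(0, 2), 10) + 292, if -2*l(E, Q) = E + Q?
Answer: -9998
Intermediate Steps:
l(E, Q) = -E/2 - Q/2 (l(E, Q) = -(E + Q)/2 = -E/2 - Q/2)
s = -⅓ (s = 1/(-3) = -⅓ ≈ -0.33333)
O(V, h) = 2 + V (O(V, h) = (V + (-½*(-1) - ½*(-1))) + 1 = (V + (½ + ½)) + 1 = (V + 1) + 1 = (1 + V) + 1 = 2 + V)
b(d) = 7/3 (b(d) = 2 - 1*(-⅓) = 2 + ⅓ = 7/3)
R(g, j) = 7*j/3
-441*R(O(0, 2), 10) + 292 = -1029*10 + 292 = -441*70/3 + 292 = -10290 + 292 = -9998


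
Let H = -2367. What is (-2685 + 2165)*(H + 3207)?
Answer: -436800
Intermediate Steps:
(-2685 + 2165)*(H + 3207) = (-2685 + 2165)*(-2367 + 3207) = -520*840 = -436800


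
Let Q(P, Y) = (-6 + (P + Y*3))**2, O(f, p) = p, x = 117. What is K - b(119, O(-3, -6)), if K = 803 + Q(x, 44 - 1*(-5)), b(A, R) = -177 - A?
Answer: 67663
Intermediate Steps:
Q(P, Y) = (-6 + P + 3*Y)**2 (Q(P, Y) = (-6 + (P + 3*Y))**2 = (-6 + P + 3*Y)**2)
K = 67367 (K = 803 + (-6 + 117 + 3*(44 - 1*(-5)))**2 = 803 + (-6 + 117 + 3*(44 + 5))**2 = 803 + (-6 + 117 + 3*49)**2 = 803 + (-6 + 117 + 147)**2 = 803 + 258**2 = 803 + 66564 = 67367)
K - b(119, O(-3, -6)) = 67367 - (-177 - 1*119) = 67367 - (-177 - 119) = 67367 - 1*(-296) = 67367 + 296 = 67663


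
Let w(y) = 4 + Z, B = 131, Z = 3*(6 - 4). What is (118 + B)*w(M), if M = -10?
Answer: 2490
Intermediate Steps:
Z = 6 (Z = 3*2 = 6)
w(y) = 10 (w(y) = 4 + 6 = 10)
(118 + B)*w(M) = (118 + 131)*10 = 249*10 = 2490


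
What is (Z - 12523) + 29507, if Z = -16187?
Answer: 797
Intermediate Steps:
(Z - 12523) + 29507 = (-16187 - 12523) + 29507 = -28710 + 29507 = 797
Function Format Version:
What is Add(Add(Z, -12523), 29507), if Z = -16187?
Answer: 797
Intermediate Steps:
Add(Add(Z, -12523), 29507) = Add(Add(-16187, -12523), 29507) = Add(-28710, 29507) = 797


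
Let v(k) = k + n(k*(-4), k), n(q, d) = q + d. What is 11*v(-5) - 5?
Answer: 105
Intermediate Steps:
n(q, d) = d + q
v(k) = -2*k (v(k) = k + (k + k*(-4)) = k + (k - 4*k) = k - 3*k = -2*k)
11*v(-5) - 5 = 11*(-2*(-5)) - 5 = 11*10 - 5 = 110 - 5 = 105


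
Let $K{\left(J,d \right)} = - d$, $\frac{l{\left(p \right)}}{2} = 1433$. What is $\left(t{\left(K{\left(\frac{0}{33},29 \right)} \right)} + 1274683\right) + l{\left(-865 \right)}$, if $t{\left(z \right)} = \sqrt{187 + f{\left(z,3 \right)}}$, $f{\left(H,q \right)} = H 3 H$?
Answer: $1277549 + \sqrt{2710} \approx 1.2776 \cdot 10^{6}$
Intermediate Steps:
$l{\left(p \right)} = 2866$ ($l{\left(p \right)} = 2 \cdot 1433 = 2866$)
$f{\left(H,q \right)} = 3 H^{2}$ ($f{\left(H,q \right)} = 3 H H = 3 H^{2}$)
$t{\left(z \right)} = \sqrt{187 + 3 z^{2}}$
$\left(t{\left(K{\left(\frac{0}{33},29 \right)} \right)} + 1274683\right) + l{\left(-865 \right)} = \left(\sqrt{187 + 3 \left(\left(-1\right) 29\right)^{2}} + 1274683\right) + 2866 = \left(\sqrt{187 + 3 \left(-29\right)^{2}} + 1274683\right) + 2866 = \left(\sqrt{187 + 3 \cdot 841} + 1274683\right) + 2866 = \left(\sqrt{187 + 2523} + 1274683\right) + 2866 = \left(\sqrt{2710} + 1274683\right) + 2866 = \left(1274683 + \sqrt{2710}\right) + 2866 = 1277549 + \sqrt{2710}$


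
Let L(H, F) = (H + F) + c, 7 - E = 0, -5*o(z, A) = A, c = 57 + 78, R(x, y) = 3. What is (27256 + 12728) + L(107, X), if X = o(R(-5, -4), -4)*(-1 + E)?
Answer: 201154/5 ≈ 40231.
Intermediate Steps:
c = 135
o(z, A) = -A/5
E = 7 (E = 7 - 1*0 = 7 + 0 = 7)
X = 24/5 (X = (-1/5*(-4))*(-1 + 7) = (4/5)*6 = 24/5 ≈ 4.8000)
L(H, F) = 135 + F + H (L(H, F) = (H + F) + 135 = (F + H) + 135 = 135 + F + H)
(27256 + 12728) + L(107, X) = (27256 + 12728) + (135 + 24/5 + 107) = 39984 + 1234/5 = 201154/5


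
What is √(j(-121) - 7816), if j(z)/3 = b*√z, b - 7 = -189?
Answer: √(-7816 - 6006*I) ≈ 31.946 - 94.003*I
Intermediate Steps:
b = -182 (b = 7 - 189 = -182)
j(z) = -546*√z (j(z) = 3*(-182*√z) = -546*√z)
√(j(-121) - 7816) = √(-6006*I - 7816) = √(-7816 - 6006*I)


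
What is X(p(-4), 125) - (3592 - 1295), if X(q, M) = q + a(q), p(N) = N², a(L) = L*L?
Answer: -2025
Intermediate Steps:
a(L) = L²
X(q, M) = q + q²
X(p(-4), 125) - (3592 - 1295) = (-4)²*(1 + (-4)²) - (3592 - 1295) = 16*(1 + 16) - 1*2297 = 16*17 - 2297 = 272 - 2297 = -2025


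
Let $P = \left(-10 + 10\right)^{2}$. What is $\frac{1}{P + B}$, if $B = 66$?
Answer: $\frac{1}{66} \approx 0.015152$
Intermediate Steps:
$P = 0$ ($P = 0^{2} = 0$)
$\frac{1}{P + B} = \frac{1}{0 + 66} = \frac{1}{66}$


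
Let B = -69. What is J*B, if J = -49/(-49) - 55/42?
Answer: 299/14 ≈ 21.357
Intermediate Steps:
J = -13/42 (J = -49*(-1/49) - 55*1/42 = 1 - 55/42 = -13/42 ≈ -0.30952)
J*B = -13/42*(-69) = 299/14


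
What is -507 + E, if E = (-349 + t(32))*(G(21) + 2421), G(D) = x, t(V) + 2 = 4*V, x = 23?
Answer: -545519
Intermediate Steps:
t(V) = -2 + 4*V
G(D) = 23
E = -545012 (E = (-349 + (-2 + 4*32))*(23 + 2421) = (-349 + (-2 + 128))*2444 = (-349 + 126)*2444 = -223*2444 = -545012)
-507 + E = -507 - 545012 = -545519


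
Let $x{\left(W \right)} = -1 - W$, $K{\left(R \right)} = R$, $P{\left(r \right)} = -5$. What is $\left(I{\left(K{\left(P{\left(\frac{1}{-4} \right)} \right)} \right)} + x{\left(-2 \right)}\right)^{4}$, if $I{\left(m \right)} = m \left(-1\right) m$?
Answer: $331776$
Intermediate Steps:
$I{\left(m \right)} = - m^{2}$ ($I{\left(m \right)} = - m m = - m^{2}$)
$\left(I{\left(K{\left(P{\left(\frac{1}{-4} \right)} \right)} \right)} + x{\left(-2 \right)}\right)^{4} = \left(- \left(-5\right)^{2} - -1\right)^{4} = \left(\left(-1\right) 25 + \left(-1 + 2\right)\right)^{4} = \left(-25 + 1\right)^{4} = \left(-24\right)^{4} = 331776$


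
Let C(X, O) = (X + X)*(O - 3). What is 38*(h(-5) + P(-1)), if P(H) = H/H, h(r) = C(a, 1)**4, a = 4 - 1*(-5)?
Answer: 63825446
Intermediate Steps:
a = 9 (a = 4 + 5 = 9)
C(X, O) = 2*X*(-3 + O) (C(X, O) = (2*X)*(-3 + O) = 2*X*(-3 + O))
h(r) = 1679616 (h(r) = (2*9*(-3 + 1))**4 = (2*9*(-2))**4 = (-36)**4 = 1679616)
P(H) = 1
38*(h(-5) + P(-1)) = 38*(1679616 + 1) = 38*1679617 = 63825446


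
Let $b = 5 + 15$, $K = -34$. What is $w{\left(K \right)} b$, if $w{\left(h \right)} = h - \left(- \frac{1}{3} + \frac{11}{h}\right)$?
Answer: $- \frac{34010}{51} \approx -666.86$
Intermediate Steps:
$w{\left(h \right)} = \frac{1}{3} + h - \frac{11}{h}$ ($w{\left(h \right)} = h - \left(- \frac{1}{3} + \frac{11}{h}\right) = h + \left(- \frac{11}{h} + \frac{1}{3}\right) = h + \left(\frac{1}{3} - \frac{11}{h}\right) = \frac{1}{3} + h - \frac{11}{h}$)
$b = 20$
$w{\left(K \right)} b = \left(\frac{1}{3} - 34 - \frac{11}{-34}\right) 20 = \left(\frac{1}{3} - 34 - - \frac{11}{34}\right) 20 = \left(\frac{1}{3} - 34 + \frac{11}{34}\right) 20 = \left(- \frac{3401}{102}\right) 20 = - \frac{34010}{51}$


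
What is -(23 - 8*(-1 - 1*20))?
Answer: -191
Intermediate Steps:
-(23 - 8*(-1 - 1*20)) = -(23 - 8*(-1 - 20)) = -(23 - 8*(-21)) = -(23 + 168) = -1*191 = -191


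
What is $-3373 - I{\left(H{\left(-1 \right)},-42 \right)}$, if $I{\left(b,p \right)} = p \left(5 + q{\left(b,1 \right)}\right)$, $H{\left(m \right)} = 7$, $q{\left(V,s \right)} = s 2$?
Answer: $-3079$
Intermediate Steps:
$q{\left(V,s \right)} = 2 s$
$I{\left(b,p \right)} = 7 p$ ($I{\left(b,p \right)} = p \left(5 + 2 \cdot 1\right) = p \left(5 + 2\right) = p 7 = 7 p$)
$-3373 - I{\left(H{\left(-1 \right)},-42 \right)} = -3373 - 7 \left(-42\right) = -3373 - -294 = -3373 + 294 = -3079$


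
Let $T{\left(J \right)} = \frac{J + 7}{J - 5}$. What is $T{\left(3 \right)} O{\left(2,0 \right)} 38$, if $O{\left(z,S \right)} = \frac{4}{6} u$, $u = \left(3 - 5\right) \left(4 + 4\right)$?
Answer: $\frac{6080}{3} \approx 2026.7$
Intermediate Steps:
$T{\left(J \right)} = \frac{7 + J}{-5 + J}$
$u = -16$ ($u = \left(-2\right) 8 = -16$)
$O{\left(z,S \right)} = - \frac{32}{3}$ ($O{\left(z,S \right)} = \frac{4}{6} \left(-16\right) = 4 \cdot \frac{1}{6} \left(-16\right) = \frac{2}{3} \left(-16\right) = - \frac{32}{3}$)
$T{\left(3 \right)} O{\left(2,0 \right)} 38 = \frac{7 + 3}{-5 + 3} \left(- \frac{32}{3}\right) 38 = \frac{1}{-2} \cdot 10 \left(- \frac{32}{3}\right) 38 = \left(- \frac{1}{2}\right) 10 \left(- \frac{32}{3}\right) 38 = \left(-5\right) \left(- \frac{32}{3}\right) 38 = \frac{160}{3} \cdot 38 = \frac{6080}{3}$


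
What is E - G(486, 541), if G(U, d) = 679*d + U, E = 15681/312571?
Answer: -114971412394/312571 ≈ -3.6783e+5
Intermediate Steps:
E = 15681/312571 (E = 15681*(1/312571) = 15681/312571 ≈ 0.050168)
G(U, d) = U + 679*d
E - G(486, 541) = 15681/312571 - (486 + 679*541) = 15681/312571 - (486 + 367339) = 15681/312571 - 1*367825 = 15681/312571 - 367825 = -114971412394/312571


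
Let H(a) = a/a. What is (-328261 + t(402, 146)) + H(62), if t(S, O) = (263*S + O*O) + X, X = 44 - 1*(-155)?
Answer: -201019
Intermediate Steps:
X = 199 (X = 44 + 155 = 199)
t(S, O) = 199 + O² + 263*S (t(S, O) = (263*S + O*O) + 199 = (263*S + O²) + 199 = (O² + 263*S) + 199 = 199 + O² + 263*S)
H(a) = 1
(-328261 + t(402, 146)) + H(62) = (-328261 + (199 + 146² + 263*402)) + 1 = (-328261 + (199 + 21316 + 105726)) + 1 = (-328261 + 127241) + 1 = -201020 + 1 = -201019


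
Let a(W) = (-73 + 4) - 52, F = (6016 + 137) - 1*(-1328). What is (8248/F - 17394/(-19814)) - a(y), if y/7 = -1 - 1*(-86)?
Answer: 9114601500/74114267 ≈ 122.98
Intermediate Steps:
y = 595 (y = 7*(-1 - 1*(-86)) = 7*(-1 + 86) = 7*85 = 595)
F = 7481 (F = 6153 + 1328 = 7481)
a(W) = -121 (a(W) = -69 - 52 = -121)
(8248/F - 17394/(-19814)) - a(y) = (8248/7481 - 17394/(-19814)) - 1*(-121) = (8248*(1/7481) - 17394*(-1/19814)) + 121 = (8248/7481 + 8697/9907) + 121 = 146775193/74114267 + 121 = 9114601500/74114267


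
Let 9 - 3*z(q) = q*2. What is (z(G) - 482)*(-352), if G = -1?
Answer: 505120/3 ≈ 1.6837e+5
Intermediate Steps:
z(q) = 3 - 2*q/3 (z(q) = 3 - q*2/3 = 3 - 2*q/3)
(z(G) - 482)*(-352) = ((3 - 2/3*(-1)) - 482)*(-352) = ((3 + 2/3) - 482)*(-352) = (11/3 - 482)*(-352) = -1435/3*(-352) = 505120/3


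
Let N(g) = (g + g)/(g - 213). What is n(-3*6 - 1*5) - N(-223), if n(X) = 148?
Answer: 32041/218 ≈ 146.98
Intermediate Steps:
N(g) = 2*g/(-213 + g) (N(g) = (2*g)/(-213 + g) = 2*g/(-213 + g))
n(-3*6 - 1*5) - N(-223) = 148 - 2*(-223)/(-213 - 223) = 148 - 2*(-223)/(-436) = 148 - 2*(-223)*(-1)/436 = 148 - 1*223/218 = 148 - 223/218 = 32041/218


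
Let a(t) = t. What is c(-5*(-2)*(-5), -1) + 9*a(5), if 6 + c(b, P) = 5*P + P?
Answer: 33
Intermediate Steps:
c(b, P) = -6 + 6*P (c(b, P) = -6 + (5*P + P) = -6 + 6*P)
c(-5*(-2)*(-5), -1) + 9*a(5) = (-6 + 6*(-1)) + 9*5 = (-6 - 6) + 45 = -12 + 45 = 33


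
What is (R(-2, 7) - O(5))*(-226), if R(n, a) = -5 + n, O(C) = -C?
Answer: 452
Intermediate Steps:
(R(-2, 7) - O(5))*(-226) = ((-5 - 2) - (-1)*5)*(-226) = (-7 - 1*(-5))*(-226) = (-7 + 5)*(-226) = -2*(-226) = 452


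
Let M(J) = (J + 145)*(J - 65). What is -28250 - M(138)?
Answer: -48909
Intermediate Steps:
M(J) = (-65 + J)*(145 + J) (M(J) = (145 + J)*(-65 + J) = (-65 + J)*(145 + J))
-28250 - M(138) = -28250 - (-9425 + 138² + 80*138) = -28250 - (-9425 + 19044 + 11040) = -28250 - 1*20659 = -28250 - 20659 = -48909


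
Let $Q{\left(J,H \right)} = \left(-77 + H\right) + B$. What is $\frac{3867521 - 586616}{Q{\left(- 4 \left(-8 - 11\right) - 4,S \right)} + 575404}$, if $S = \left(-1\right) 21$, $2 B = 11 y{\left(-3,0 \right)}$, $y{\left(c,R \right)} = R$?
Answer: $\frac{3280905}{575306} \approx 5.7029$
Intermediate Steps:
$B = 0$ ($B = \frac{11 \cdot 0}{2} = \frac{1}{2} \cdot 0 = 0$)
$S = -21$
$Q{\left(J,H \right)} = -77 + H$ ($Q{\left(J,H \right)} = \left(-77 + H\right) + 0 = -77 + H$)
$\frac{3867521 - 586616}{Q{\left(- 4 \left(-8 - 11\right) - 4,S \right)} + 575404} = \frac{3867521 - 586616}{\left(-77 - 21\right) + 575404} = \frac{3280905}{-98 + 575404} = \frac{3280905}{575306}$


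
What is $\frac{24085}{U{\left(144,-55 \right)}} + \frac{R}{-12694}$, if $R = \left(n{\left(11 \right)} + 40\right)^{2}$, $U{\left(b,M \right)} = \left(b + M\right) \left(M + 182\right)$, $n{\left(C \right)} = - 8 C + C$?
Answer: $\frac{290261183}{143480282} \approx 2.023$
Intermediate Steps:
$n{\left(C \right)} = - 7 C$
$U{\left(b,M \right)} = \left(182 + M\right) \left(M + b\right)$ ($U{\left(b,M \right)} = \left(M + b\right) \left(182 + M\right) = \left(182 + M\right) \left(M + b\right)$)
$R = 1369$ ($R = \left(\left(-7\right) 11 + 40\right)^{2} = \left(-77 + 40\right)^{2} = \left(-37\right)^{2} = 1369$)
$\frac{24085}{U{\left(144,-55 \right)}} + \frac{R}{-12694} = \frac{24085}{\left(-55\right)^{2} + 182 \left(-55\right) + 182 \cdot 144 - 7920} + \frac{1369}{-12694} = \frac{24085}{3025 - 10010 + 26208 - 7920} + 1369 \left(- \frac{1}{12694}\right) = \frac{24085}{11303} - \frac{1369}{12694} = \frac{290261183}{143480282}$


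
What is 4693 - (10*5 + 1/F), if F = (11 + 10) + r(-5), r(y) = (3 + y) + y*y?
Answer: 204291/44 ≈ 4643.0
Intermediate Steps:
r(y) = 3 + y + y² (r(y) = (3 + y) + y² = 3 + y + y²)
F = 44 (F = (11 + 10) + (3 - 5 + (-5)²) = 21 + (3 - 5 + 25) = 21 + 23 = 44)
4693 - (10*5 + 1/F) = 4693 - (10*5 + 1/44) = 4693 - (50 + 1/44) = 4693 - 1*2201/44 = 4693 - 2201/44 = 204291/44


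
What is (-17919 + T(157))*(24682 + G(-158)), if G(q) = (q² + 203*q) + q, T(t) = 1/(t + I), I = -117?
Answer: -6240820613/20 ≈ -3.1204e+8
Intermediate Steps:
T(t) = 1/(-117 + t) (T(t) = 1/(t - 117) = 1/(-117 + t))
G(q) = q² + 204*q
(-17919 + T(157))*(24682 + G(-158)) = (-17919 + 1/(-117 + 157))*(24682 - 158*(204 - 158)) = (-17919 + 1/40)*(24682 - 158*46) = (-17919 + 1/40)*(24682 - 7268) = -716759/40*17414 = -6240820613/20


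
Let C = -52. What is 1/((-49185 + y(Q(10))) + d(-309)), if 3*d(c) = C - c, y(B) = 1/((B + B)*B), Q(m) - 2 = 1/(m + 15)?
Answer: -5202/255414107 ≈ -2.0367e-5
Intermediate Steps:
Q(m) = 2 + 1/(15 + m) (Q(m) = 2 + 1/(m + 15) = 2 + 1/(15 + m))
y(B) = 1/(2*B**2) (y(B) = 1/(((2*B))*B) = (1/(2*B))/B = 1/(2*B**2))
d(c) = -52/3 - c/3 (d(c) = (-52 - c)/3 = -52/3 - c/3)
1/((-49185 + y(Q(10))) + d(-309)) = 1/((-49185 + 1/(2*((31 + 2*10)/(15 + 10))**2)) + (-52/3 - 1/3*(-309))) = 1/((-49185 + 1/(2*((31 + 20)/25)**2)) + (-52/3 + 103)) = 1/((-49185 + 1/(2*((1/25)*51)**2)) + 257/3) = 1/((-49185 + 1/(2*(51/25)**2)) + 257/3) = 1/((-49185 + (1/2)*(625/2601)) + 257/3) = 1/((-49185 + 625/5202) + 257/3) = 1/(-255859745/5202 + 257/3) = 1/(-255414107/5202) = -5202/255414107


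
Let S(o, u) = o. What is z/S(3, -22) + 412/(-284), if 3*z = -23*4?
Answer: -7459/639 ≈ -11.673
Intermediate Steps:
z = -92/3 (z = (-23*4)/3 = (⅓)*(-92) = -92/3 ≈ -30.667)
z/S(3, -22) + 412/(-284) = -92/3/3 + 412/(-284) = -92/3*⅓ + 412*(-1/284) = -92/9 - 103/71 = -7459/639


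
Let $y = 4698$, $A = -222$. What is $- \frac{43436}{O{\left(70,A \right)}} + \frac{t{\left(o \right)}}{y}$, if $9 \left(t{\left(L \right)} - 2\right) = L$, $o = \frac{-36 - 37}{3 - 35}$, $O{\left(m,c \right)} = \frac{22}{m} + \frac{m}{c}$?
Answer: $\frac{57080314388809}{1353024} \approx 4.2187 \cdot 10^{7}$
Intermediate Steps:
$o = \frac{73}{32}$ ($o = - \frac{73}{-32} = \left(-73\right) \left(- \frac{1}{32}\right) = \frac{73}{32} \approx 2.2813$)
$t{\left(L \right)} = 2 + \frac{L}{9}$
$- \frac{43436}{O{\left(70,A \right)}} + \frac{t{\left(o \right)}}{y} = - \frac{43436}{\frac{22}{70} + \frac{70}{-222}} + \frac{2 + \frac{1}{9} \cdot \frac{73}{32}}{4698} = - \frac{43436}{22 \cdot \frac{1}{70} + 70 \left(- \frac{1}{222}\right)} + \left(2 + \frac{73}{288}\right) \frac{1}{4698} = - \frac{43436}{\frac{11}{35} - \frac{35}{111}} + \frac{649}{288} \cdot \frac{1}{4698} = - \frac{43436}{- \frac{4}{3885}} + \frac{649}{1353024} = \left(-43436\right) \left(- \frac{3885}{4}\right) + \frac{649}{1353024} = 42187215 + \frac{649}{1353024} = \frac{57080314388809}{1353024}$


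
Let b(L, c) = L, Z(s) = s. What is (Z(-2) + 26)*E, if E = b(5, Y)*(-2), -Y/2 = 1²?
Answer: -240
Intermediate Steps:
Y = -2 (Y = -2*1² = -2*1 = -2)
E = -10 (E = 5*(-2) = -10)
(Z(-2) + 26)*E = (-2 + 26)*(-10) = 24*(-10) = -240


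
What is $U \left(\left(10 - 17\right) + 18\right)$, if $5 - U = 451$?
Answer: $-4906$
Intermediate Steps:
$U = -446$ ($U = 5 - 451 = -446$)
$U \left(\left(10 - 17\right) + 18\right) = - 446 \left(\left(10 - 17\right) + 18\right) = - 446 \left(-7 + 18\right) = \left(-446\right) 11 = -4906$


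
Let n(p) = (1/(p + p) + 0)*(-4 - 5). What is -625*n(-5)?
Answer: -1125/2 ≈ -562.50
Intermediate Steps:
n(p) = -9/(2*p) (n(p) = (1/(2*p) + 0)*(-9) = (1/(2*p))*(-9) = -9/(2*p))
-625*n(-5) = -(-5625)/(2*(-5)) = -(-5625)*(-1)/(2*5) = -625*9/10 = -1125/2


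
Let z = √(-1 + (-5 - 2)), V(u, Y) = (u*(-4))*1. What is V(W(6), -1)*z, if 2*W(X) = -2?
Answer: 8*I*√2 ≈ 11.314*I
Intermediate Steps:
W(X) = -1 (W(X) = (½)*(-2) = -1)
V(u, Y) = -4*u (V(u, Y) = -4*u*1 = -4*u)
z = 2*I*√2 (z = √(-1 - 7) = √(-8) = 2*I*√2 ≈ 2.8284*I)
V(W(6), -1)*z = (-4*(-1))*(2*I*√2) = 4*(2*I*√2) = 8*I*√2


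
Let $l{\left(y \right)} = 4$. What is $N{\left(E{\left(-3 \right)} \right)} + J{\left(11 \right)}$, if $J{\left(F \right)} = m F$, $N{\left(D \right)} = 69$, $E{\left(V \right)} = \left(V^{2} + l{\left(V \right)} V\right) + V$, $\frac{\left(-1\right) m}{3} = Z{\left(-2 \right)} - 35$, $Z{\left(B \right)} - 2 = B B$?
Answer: $1026$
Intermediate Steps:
$Z{\left(B \right)} = 2 + B^{2}$ ($Z{\left(B \right)} = 2 + B B = 2 + B^{2}$)
$m = 87$ ($m = - 3 \left(\left(2 + \left(-2\right)^{2}\right) - 35\right) = - 3 \left(\left(2 + 4\right) - 35\right) = - 3 \left(6 - 35\right) = \left(-3\right) \left(-29\right) = 87$)
$E{\left(V \right)} = V^{2} + 5 V$ ($E{\left(V \right)} = \left(V^{2} + 4 V\right) + V = V^{2} + 5 V$)
$J{\left(F \right)} = 87 F$
$N{\left(E{\left(-3 \right)} \right)} + J{\left(11 \right)} = 69 + 87 \cdot 11 = 69 + 957 = 1026$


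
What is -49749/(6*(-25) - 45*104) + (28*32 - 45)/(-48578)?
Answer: 1248756/121445 ≈ 10.282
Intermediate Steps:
-49749/(6*(-25) - 45*104) + (28*32 - 45)/(-48578) = -49749/(-150 - 4680) + (896 - 45)*(-1/48578) = -49749/(-4830) + 851*(-1/48578) = -49749*(-1/4830) - 851/48578 = 103/10 - 851/48578 = 1248756/121445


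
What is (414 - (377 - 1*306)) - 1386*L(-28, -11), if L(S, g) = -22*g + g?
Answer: -319823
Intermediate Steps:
L(S, g) = -21*g
(414 - (377 - 1*306)) - 1386*L(-28, -11) = (414 - (377 - 1*306)) - (-29106)*(-11) = (414 - (377 - 306)) - 1386*231 = (414 - 1*71) - 320166 = (414 - 71) - 320166 = 343 - 320166 = -319823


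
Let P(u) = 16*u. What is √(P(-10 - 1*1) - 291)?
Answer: I*√467 ≈ 21.61*I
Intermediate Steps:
√(P(-10 - 1*1) - 291) = √(16*(-10 - 1*1) - 291) = √(16*(-10 - 1) - 291) = √(16*(-11) - 291) = √(-176 - 291) = √(-467) = I*√467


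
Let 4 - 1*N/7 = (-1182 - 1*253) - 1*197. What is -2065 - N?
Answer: -13517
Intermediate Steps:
N = 11452 (N = 28 - 7*((-1182 - 1*253) - 1*197) = 28 - 7*((-1182 - 253) - 197) = 28 - 7*(-1435 - 197) = 28 - 7*(-1632) = 28 + 11424 = 11452)
-2065 - N = -2065 - 1*11452 = -2065 - 11452 = -13517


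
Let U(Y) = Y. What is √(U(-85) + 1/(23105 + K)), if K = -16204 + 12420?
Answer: 294*I*√19/139 ≈ 9.2195*I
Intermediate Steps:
K = -3784
√(U(-85) + 1/(23105 + K)) = √(-85 + 1/(23105 - 3784)) = √(-85 + 1/19321) = √(-1642284/19321) = 294*I*√19/139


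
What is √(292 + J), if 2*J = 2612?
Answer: √1598 ≈ 39.975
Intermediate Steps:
J = 1306 (J = (½)*2612 = 1306)
√(292 + J) = √(292 + 1306) = √1598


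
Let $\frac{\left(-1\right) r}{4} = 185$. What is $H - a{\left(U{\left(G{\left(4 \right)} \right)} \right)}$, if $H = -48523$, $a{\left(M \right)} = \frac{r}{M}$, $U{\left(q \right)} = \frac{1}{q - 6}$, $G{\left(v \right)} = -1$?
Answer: $-53703$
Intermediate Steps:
$r = -740$ ($r = \left(-4\right) 185 = -740$)
$U{\left(q \right)} = \frac{1}{-6 + q}$
$a{\left(M \right)} = - \frac{740}{M}$
$H - a{\left(U{\left(G{\left(4 \right)} \right)} \right)} = -48523 - - \frac{740}{\frac{1}{-6 - 1}} = -48523 - - \frac{740}{\frac{1}{-7}} = -48523 - - \frac{740}{- \frac{1}{7}} = -48523 - \left(-740\right) \left(-7\right) = -48523 - 5180 = -53703$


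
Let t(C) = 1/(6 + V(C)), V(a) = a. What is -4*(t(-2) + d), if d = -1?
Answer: 3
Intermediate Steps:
t(C) = 1/(6 + C)
-4*(t(-2) + d) = -4*(1/(6 - 2) - 1) = -4*(1/4 - 1) = -4*(-3/4) = 3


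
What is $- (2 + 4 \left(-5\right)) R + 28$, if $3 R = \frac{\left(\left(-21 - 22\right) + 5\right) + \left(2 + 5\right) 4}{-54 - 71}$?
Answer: $\frac{712}{25} \approx 28.48$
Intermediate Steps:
$R = \frac{2}{75}$ ($R = \frac{\left(\left(\left(-21 - 22\right) + 5\right) + \left(2 + 5\right) 4\right) \frac{1}{-54 - 71}}{3} = \frac{\left(\left(-43 + 5\right) + 7 \cdot 4\right) \frac{1}{-125}}{3} = \frac{\left(-38 + 28\right) \left(- \frac{1}{125}\right)}{3} = \frac{\left(-10\right) \left(- \frac{1}{125}\right)}{3} = \frac{1}{3} \cdot \frac{2}{25} = \frac{2}{75} \approx 0.026667$)
$- (2 + 4 \left(-5\right)) R + 28 = - (2 + 4 \left(-5\right)) \frac{2}{75} + 28 = - (2 - 20) \frac{2}{75} + 28 = \left(-1\right) \left(-18\right) \frac{2}{75} + 28 = 18 \cdot \frac{2}{75} + 28 = \frac{12}{25} + 28 = \frac{712}{25}$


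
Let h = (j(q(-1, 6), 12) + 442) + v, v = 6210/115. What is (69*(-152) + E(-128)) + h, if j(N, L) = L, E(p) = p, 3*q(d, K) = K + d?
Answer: -10108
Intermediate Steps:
q(d, K) = K/3 + d/3 (q(d, K) = (K + d)/3 = K/3 + d/3)
v = 54 (v = 6210*(1/115) = 54)
h = 508 (h = (12 + 442) + 54 = 454 + 54 = 508)
(69*(-152) + E(-128)) + h = (69*(-152) - 128) + 508 = (-10488 - 128) + 508 = -10616 + 508 = -10108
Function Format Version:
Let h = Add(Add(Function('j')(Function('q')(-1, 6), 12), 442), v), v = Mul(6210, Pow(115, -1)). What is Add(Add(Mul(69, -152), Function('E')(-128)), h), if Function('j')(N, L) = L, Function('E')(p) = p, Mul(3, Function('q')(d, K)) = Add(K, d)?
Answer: -10108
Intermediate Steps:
Function('q')(d, K) = Add(Mul(Rational(1, 3), K), Mul(Rational(1, 3), d)) (Function('q')(d, K) = Mul(Rational(1, 3), Add(K, d)) = Add(Mul(Rational(1, 3), K), Mul(Rational(1, 3), d)))
v = 54 (v = Mul(6210, Rational(1, 115)) = 54)
h = 508 (h = Add(Add(12, 442), 54) = Add(454, 54) = 508)
Add(Add(Mul(69, -152), Function('E')(-128)), h) = Add(Add(Mul(69, -152), -128), 508) = Add(Add(-10488, -128), 508) = Add(-10616, 508) = -10108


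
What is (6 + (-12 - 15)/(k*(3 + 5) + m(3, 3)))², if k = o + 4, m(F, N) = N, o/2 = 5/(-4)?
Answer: 441/25 ≈ 17.640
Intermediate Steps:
o = -5/2 (o = 2*(5/(-4)) = 2*(5*(-¼)) = 2*(-5/4) = -5/2 ≈ -2.5000)
k = 3/2 (k = -5/2 + 4 = 3/2 ≈ 1.5000)
(6 + (-12 - 15)/(k*(3 + 5) + m(3, 3)))² = (6 + (-12 - 15)/(3*(3 + 5)/2 + 3))² = (6 - 27/((3/2)*8 + 3))² = (6 - 27/(12 + 3))² = (6 - 27/15)² = (6 - 27*1/15)² = (6 - 9/5)² = (21/5)² = 441/25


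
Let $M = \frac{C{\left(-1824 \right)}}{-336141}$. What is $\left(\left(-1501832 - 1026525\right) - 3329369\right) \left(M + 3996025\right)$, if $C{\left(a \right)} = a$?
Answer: $- \frac{2622753550064637458}{112047} \approx -2.3408 \cdot 10^{13}$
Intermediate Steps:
$M = \frac{608}{112047}$ ($M = - \frac{1824}{-336141} = \left(-1824\right) \left(- \frac{1}{336141}\right) = \frac{608}{112047} \approx 0.0054263$)
$\left(\left(-1501832 - 1026525\right) - 3329369\right) \left(M + 3996025\right) = \left(\left(-1501832 - 1026525\right) - 3329369\right) \left(\frac{608}{112047} + 3996025\right) = \left(\left(-1501832 - 1026525\right) - 3329369\right) \frac{447742613783}{112047} = \left(-2528357 - 3329369\right) \frac{447742613783}{112047} = \left(-5857726\right) \frac{447742613783}{112047} = - \frac{2622753550064637458}{112047}$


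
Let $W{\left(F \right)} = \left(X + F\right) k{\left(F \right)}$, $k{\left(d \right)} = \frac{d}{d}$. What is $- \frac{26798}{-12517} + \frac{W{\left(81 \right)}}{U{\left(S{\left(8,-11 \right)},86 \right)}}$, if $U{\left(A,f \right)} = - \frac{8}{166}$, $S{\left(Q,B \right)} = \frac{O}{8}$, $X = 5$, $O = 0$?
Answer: $- \frac{44619577}{25034} \approx -1782.4$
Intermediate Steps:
$S{\left(Q,B \right)} = 0$ ($S{\left(Q,B \right)} = \frac{0}{8} = 0 \cdot \frac{1}{8} = 0$)
$U{\left(A,f \right)} = - \frac{4}{83}$ ($U{\left(A,f \right)} = \left(-8\right) \frac{1}{166} = - \frac{4}{83}$)
$k{\left(d \right)} = 1$
$W{\left(F \right)} = 5 + F$ ($W{\left(F \right)} = \left(5 + F\right) 1 = 5 + F$)
$- \frac{26798}{-12517} + \frac{W{\left(81 \right)}}{U{\left(S{\left(8,-11 \right)},86 \right)}} = - \frac{26798}{-12517} + \frac{5 + 81}{- \frac{4}{83}} = \left(-26798\right) \left(- \frac{1}{12517}\right) + 86 \left(- \frac{83}{4}\right) = \frac{26798}{12517} - \frac{3569}{2} = - \frac{44619577}{25034}$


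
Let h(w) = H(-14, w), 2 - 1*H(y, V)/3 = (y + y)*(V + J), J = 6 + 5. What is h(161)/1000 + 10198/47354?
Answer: 173663179/11838500 ≈ 14.669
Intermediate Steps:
J = 11
H(y, V) = 6 - 6*y*(11 + V) (H(y, V) = 6 - 3*(y + y)*(V + 11) = 6 - 3*2*y*(11 + V) = 6 - 6*y*(11 + V))
h(w) = 930 + 84*w (h(w) = 6 - 66*(-14) - 6*w*(-14) = 6 + 924 + 84*w = 930 + 84*w)
h(161)/1000 + 10198/47354 = (930 + 84*161)/1000 + 10198/47354 = (930 + 13524)*(1/1000) + 10198*(1/47354) = 14454*(1/1000) + 5099/23677 = 7227/500 + 5099/23677 = 173663179/11838500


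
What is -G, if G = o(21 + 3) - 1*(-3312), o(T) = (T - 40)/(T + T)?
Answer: -9935/3 ≈ -3311.7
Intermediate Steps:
o(T) = (-40 + T)/(2*T) (o(T) = (-40 + T)/((2*T)) = (-40 + T)*(1/(2*T)) = (-40 + T)/(2*T))
G = 9935/3 (G = (-40 + (21 + 3))/(2*(21 + 3)) - 1*(-3312) = (1/2)*(-40 + 24)/24 + 3312 = (1/2)*(1/24)*(-16) + 3312 = -1/3 + 3312 = 9935/3 ≈ 3311.7)
-G = -1*9935/3 = -9935/3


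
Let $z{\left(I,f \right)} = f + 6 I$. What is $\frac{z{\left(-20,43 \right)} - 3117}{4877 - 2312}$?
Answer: $- \frac{3194}{2565} \approx -1.2452$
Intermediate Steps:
$\frac{z{\left(-20,43 \right)} - 3117}{4877 - 2312} = \frac{\left(43 + 6 \left(-20\right)\right) - 3117}{4877 - 2312} = \frac{\left(43 - 120\right) - 3117}{2565} = \left(-77 - 3117\right) \frac{1}{2565} = \left(-3194\right) \frac{1}{2565} = - \frac{3194}{2565}$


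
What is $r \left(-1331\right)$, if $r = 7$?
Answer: $-9317$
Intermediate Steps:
$r \left(-1331\right) = 7 \left(-1331\right) = -9317$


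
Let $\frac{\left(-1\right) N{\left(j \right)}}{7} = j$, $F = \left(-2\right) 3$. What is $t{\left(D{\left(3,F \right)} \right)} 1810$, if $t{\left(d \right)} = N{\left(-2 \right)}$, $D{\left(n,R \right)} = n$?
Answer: $25340$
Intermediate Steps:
$F = -6$
$N{\left(j \right)} = - 7 j$
$t{\left(d \right)} = 14$ ($t{\left(d \right)} = \left(-7\right) \left(-2\right) = 14$)
$t{\left(D{\left(3,F \right)} \right)} 1810 = 14 \cdot 1810 = 25340$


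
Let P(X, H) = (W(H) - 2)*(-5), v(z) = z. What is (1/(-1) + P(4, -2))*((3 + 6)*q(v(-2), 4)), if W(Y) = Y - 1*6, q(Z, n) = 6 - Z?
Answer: 3528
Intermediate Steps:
W(Y) = -6 + Y (W(Y) = Y - 6 = -6 + Y)
P(X, H) = 40 - 5*H (P(X, H) = ((-6 + H) - 2)*(-5) = (-8 + H)*(-5) = 40 - 5*H)
(1/(-1) + P(4, -2))*((3 + 6)*q(v(-2), 4)) = (1/(-1) + (40 - 5*(-2)))*((3 + 6)*(6 - 1*(-2))) = (-1 + (40 + 10))*(9*(6 + 2)) = (-1 + 50)*(9*8) = 49*72 = 3528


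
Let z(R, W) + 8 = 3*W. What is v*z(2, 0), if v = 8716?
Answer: -69728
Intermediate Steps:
z(R, W) = -8 + 3*W
v*z(2, 0) = 8716*(-8 + 3*0) = 8716*(-8 + 0) = 8716*(-8) = -69728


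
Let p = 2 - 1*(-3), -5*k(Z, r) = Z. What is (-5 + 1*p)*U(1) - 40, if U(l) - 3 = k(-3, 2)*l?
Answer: -40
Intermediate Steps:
k(Z, r) = -Z/5
p = 5 (p = 2 + 3 = 5)
U(l) = 3 + 3*l/5 (U(l) = 3 + (-⅕*(-3))*l = 3 + 3*l/5)
(-5 + 1*p)*U(1) - 40 = (-5 + 1*5)*(3 + (⅗)*1) - 40 = (-5 + 5)*(3 + ⅗) - 40 = 0*(18/5) - 40 = 0 - 40 = -40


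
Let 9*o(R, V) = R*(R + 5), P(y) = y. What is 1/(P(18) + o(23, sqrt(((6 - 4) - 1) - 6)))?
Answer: 9/806 ≈ 0.011166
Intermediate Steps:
o(R, V) = R*(5 + R)/9 (o(R, V) = (R*(R + 5))/9 = (R*(5 + R))/9 = R*(5 + R)/9)
1/(P(18) + o(23, sqrt(((6 - 4) - 1) - 6))) = 1/(18 + (1/9)*23*(5 + 23)) = 1/(18 + (1/9)*23*28) = 1/(18 + 644/9) = 1/(806/9) = 9/806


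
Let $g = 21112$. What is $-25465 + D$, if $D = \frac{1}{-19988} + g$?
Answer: $- \frac{87007765}{19988} \approx -4353.0$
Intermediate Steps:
$D = \frac{421986655}{19988}$ ($D = \frac{1}{-19988} + 21112 = - \frac{1}{19988} + 21112 = \frac{421986655}{19988} \approx 21112.0$)
$-25465 + D = -25465 + \frac{421986655}{19988} = - \frac{87007765}{19988}$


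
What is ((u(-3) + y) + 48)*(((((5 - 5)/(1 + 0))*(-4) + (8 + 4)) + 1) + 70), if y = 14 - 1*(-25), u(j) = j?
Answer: 6972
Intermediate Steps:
y = 39 (y = 14 + 25 = 39)
((u(-3) + y) + 48)*(((((5 - 5)/(1 + 0))*(-4) + (8 + 4)) + 1) + 70) = ((-3 + 39) + 48)*(((((5 - 5)/(1 + 0))*(-4) + (8 + 4)) + 1) + 70) = (36 + 48)*((((0/1)*(-4) + 12) + 1) + 70) = 84*((((0*1)*(-4) + 12) + 1) + 70) = 84*(((0*(-4) + 12) + 1) + 70) = 84*(((0 + 12) + 1) + 70) = 84*((12 + 1) + 70) = 84*(13 + 70) = 84*83 = 6972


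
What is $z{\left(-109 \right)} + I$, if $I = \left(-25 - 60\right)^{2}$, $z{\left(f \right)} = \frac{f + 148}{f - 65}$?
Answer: $\frac{419037}{58} \approx 7224.8$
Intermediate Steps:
$z{\left(f \right)} = \frac{148 + f}{-65 + f}$
$I = 7225$ ($I = \left(-85\right)^{2} = 7225$)
$z{\left(-109 \right)} + I = \frac{148 - 109}{-65 - 109} + 7225 = \frac{1}{-174} \cdot 39 + 7225 = \left(- \frac{1}{174}\right) 39 + 7225 = - \frac{13}{58} + 7225 = \frac{419037}{58}$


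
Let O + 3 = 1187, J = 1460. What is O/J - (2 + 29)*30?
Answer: -339154/365 ≈ -929.19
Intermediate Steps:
O = 1184 (O = -3 + 1187 = 1184)
O/J - (2 + 29)*30 = 1184/1460 - (2 + 29)*30 = 1184*(1/1460) - 31*30 = 296/365 - 1*930 = 296/365 - 930 = -339154/365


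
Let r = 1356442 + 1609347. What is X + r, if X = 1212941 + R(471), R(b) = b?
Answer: 4179201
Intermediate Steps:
r = 2965789
X = 1213412 (X = 1212941 + 471 = 1213412)
X + r = 1213412 + 2965789 = 4179201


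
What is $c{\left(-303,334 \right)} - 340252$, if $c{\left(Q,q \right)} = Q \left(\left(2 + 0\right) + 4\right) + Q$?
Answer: $-342373$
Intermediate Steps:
$c{\left(Q,q \right)} = 7 Q$ ($c{\left(Q,q \right)} = Q \left(2 + 4\right) + Q = Q 6 + Q = 6 Q + Q = 7 Q$)
$c{\left(-303,334 \right)} - 340252 = 7 \left(-303\right) - 340252 = -2121 - 340252 = -342373$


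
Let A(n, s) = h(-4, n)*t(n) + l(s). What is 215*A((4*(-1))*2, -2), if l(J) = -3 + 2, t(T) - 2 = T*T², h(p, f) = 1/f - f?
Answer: -3454835/4 ≈ -8.6371e+5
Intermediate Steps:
t(T) = 2 + T³ (t(T) = 2 + T*T² = 2 + T³)
l(J) = -1
A(n, s) = -1 + (2 + n³)*(1/n - n) (A(n, s) = (1/n - n)*(2 + n³) - 1 = (2 + n³)*(1/n - n) - 1 = -1 + (2 + n³)*(1/n - n))
215*A((4*(-1))*2, -2) = 215*((-4*(-1)*2 - (-1 + ((4*(-1))*2)²)*(2 + ((4*(-1))*2)³))/(((4*(-1))*2))) = 215*((-(-4)*2 - (-1 + (-4*2)²)*(2 + (-4*2)³))/((-4*2))) = 215*((-1*(-8) - (-1 + (-8)²)*(2 + (-8)³))/(-8)) = 215*(-(8 - (-1 + 64)*(2 - 512))/8) = 215*(-(8 - 1*63*(-510))/8) = 215*(-(8 + 32130)/8) = 215*(-⅛*32138) = 215*(-16069/4) = -3454835/4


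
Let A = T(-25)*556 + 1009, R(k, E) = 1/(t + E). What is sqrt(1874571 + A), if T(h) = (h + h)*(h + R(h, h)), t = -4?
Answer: 886*sqrt(2755)/29 ≈ 1603.6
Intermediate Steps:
R(k, E) = 1/(-4 + E)
T(h) = 2*h*(h + 1/(-4 + h)) (T(h) = (h + h)*(h + 1/(-4 + h)) = (2*h)*(h + 1/(-4 + h)) = 2*h*(h + 1/(-4 + h)))
A = 20212061/29 (A = (2*(-25)*(1 - 25*(-4 - 25))/(-4 - 25))*556 + 1009 = (2*(-25)*(1 - 25*(-29))/(-29))*556 + 1009 = (2*(-25)*(-1/29)*(1 + 725))*556 + 1009 = (2*(-25)*(-1/29)*726)*556 + 1009 = (36300/29)*556 + 1009 = 20182800/29 + 1009 = 20212061/29 ≈ 6.9697e+5)
sqrt(1874571 + A) = sqrt(1874571 + 20212061/29) = sqrt(74574620/29) = 886*sqrt(2755)/29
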